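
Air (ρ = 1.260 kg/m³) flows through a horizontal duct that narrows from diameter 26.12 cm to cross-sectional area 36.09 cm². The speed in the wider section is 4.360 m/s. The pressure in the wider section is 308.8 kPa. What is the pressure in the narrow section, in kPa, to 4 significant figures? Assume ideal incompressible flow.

P₂ ≈ 306.2 kPa

By continuity, v₂ = v₁·A₁/A₂ = 4.360·(535.8/36.09) = 64.73 m/s.
The pipe is horizontal, so Bernoulli reduces to P₁ + ½ρv₁² = P₂ + ½ρv₂².
P₂ = P₁ − ½ρ(v₂² − v₁²) = 308800 − ½·1.260·(64.73² − 4.360²) = 308800 − 2628 = 306200 Pa.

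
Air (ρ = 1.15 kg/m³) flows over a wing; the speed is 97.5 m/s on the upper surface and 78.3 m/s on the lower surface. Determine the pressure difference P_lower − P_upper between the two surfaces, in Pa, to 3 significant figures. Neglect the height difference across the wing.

Bernoulli (same height): P_lower − P_upper = ½ρ(v_upper² − v_lower²).
ΔP = ½·1.15·(97.5² − 78.3²) = 1940 Pa.

1940 Pa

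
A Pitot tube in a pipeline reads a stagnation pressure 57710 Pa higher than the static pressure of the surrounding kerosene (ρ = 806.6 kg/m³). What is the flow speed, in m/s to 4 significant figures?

At the stagnation point the flow is brought to rest, so Bernoulli gives P_stag − P_static = ½ρv².
v = √(2ΔP/ρ) = √(2·57710/806.6) = 11.96 m/s.

v ≈ 11.96 m/s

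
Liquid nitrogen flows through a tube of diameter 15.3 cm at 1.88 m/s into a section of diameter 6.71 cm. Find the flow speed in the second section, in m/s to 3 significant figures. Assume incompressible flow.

The volume flow rate is constant, so v₂ = (A₁/A₂)v₁ = (184/35.4)·1.88 = 9.77 m/s.

v₂ ≈ 9.77 m/s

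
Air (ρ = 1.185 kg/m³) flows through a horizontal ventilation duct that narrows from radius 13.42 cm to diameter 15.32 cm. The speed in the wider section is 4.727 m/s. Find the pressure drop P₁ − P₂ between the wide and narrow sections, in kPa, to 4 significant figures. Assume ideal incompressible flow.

The volume flow rate is constant, so v₂ = (A₁/A₂)v₁ = (565.8/184.3)·4.727 = 14.51 m/s.
The pipe is horizontal, so Bernoulli reduces to P₁ + ½ρv₁² = P₂ + ½ρv₂².
P₁ − P₂ = ½·1.185·(14.51² − 4.727²) = ½·1.185·188.2 = 111.5 Pa.

ΔP ≈ 0.1115 kPa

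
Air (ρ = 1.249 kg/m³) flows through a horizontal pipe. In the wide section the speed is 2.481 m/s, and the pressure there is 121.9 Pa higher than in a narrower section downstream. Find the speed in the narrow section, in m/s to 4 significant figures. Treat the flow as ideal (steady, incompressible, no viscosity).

v₂ ≈ 14.19 m/s

With h₁ = h₂, rearranging Bernoulli gives v₂ = √(v₁² + 2ΔP/ρ).
v₂ = √(2.481² + 2·121.9/1.249) = √(6.155 + 195.2) = 14.19 m/s.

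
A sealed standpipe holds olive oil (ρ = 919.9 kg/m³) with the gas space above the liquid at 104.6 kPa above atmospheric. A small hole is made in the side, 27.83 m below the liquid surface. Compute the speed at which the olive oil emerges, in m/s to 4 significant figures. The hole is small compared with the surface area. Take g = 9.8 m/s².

v ≈ 27.80 m/s

Take point 1 at the surface (v₁ ≈ 0) and point 2 at the hole (at atmospheric pressure). Bernoulli: P₁ + ρg h = P_atm + ½ρv₂².
With P₁ − P_atm = 104600 Pa, v₂ = √(2gh + 2ΔP/ρ) = √(2·9.8·27.83 + 2·104600/919.9) = 27.80 m/s.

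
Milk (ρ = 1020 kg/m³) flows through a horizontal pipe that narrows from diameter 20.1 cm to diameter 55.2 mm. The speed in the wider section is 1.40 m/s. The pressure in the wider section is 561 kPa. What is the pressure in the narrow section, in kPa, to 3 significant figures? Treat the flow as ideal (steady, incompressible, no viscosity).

The volume flow rate is constant, so v₂ = (A₁/A₂)v₁ = (317/23.9)·1.40 = 18.6 m/s.
The pipe is horizontal, so Bernoulli reduces to P₁ + ½ρv₁² = P₂ + ½ρv₂².
P₂ = P₁ − ½ρ(v₂² − v₁²) = 561000 − ½·1020·(18.6² − 1.40²) = 561000 − 175000 = 386000 Pa.

P₂ = 386 kPa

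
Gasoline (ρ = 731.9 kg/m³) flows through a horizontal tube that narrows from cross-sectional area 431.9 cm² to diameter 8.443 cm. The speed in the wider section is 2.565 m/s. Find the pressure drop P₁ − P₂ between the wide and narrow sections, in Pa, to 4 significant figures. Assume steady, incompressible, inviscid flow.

Mass conservation (A₁v₁ = A₂v₂) gives v₂ = 2.565 × 431.9/55.99 = 19.79 m/s.
Bernoulli (h₁ = h₂): P₁ − P₂ = ½ρ(v₂² − v₁²).
P₁ − P₂ = ½·731.9·(19.79² − 2.565²) = ½·731.9·385.0 = 140900 Pa.

ΔP ≈ 140900 Pa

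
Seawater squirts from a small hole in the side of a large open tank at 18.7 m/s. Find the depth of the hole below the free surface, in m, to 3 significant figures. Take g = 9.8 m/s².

h ≈ 17.8 m

Torricelli: v = √(2gh), so h = v²/(2g).
h = 18.7²/(2·9.8) = 350/19.60 = 17.8 m.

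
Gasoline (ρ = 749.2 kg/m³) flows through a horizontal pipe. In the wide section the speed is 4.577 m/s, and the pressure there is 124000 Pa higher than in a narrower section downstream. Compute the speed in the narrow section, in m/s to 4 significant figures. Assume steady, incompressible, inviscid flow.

18.76 m/s

Horizontal Bernoulli: P₁ + ½ρv₁² = P₂ + ½ρv₂², so v₂² = v₁² + 2(P₁ − P₂)/ρ.
v₂ = √(4.577² + 2·124000/749.2) = √(20.95 + 331.0) = 18.76 m/s.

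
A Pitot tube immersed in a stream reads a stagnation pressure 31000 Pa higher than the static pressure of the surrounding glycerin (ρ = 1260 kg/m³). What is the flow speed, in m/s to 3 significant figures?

7.01 m/s

At the stagnation point the flow is brought to rest, so Bernoulli gives P_stag − P_static = ½ρv².
v = √(2ΔP/ρ) = √(2·31000/1260) = 7.01 m/s.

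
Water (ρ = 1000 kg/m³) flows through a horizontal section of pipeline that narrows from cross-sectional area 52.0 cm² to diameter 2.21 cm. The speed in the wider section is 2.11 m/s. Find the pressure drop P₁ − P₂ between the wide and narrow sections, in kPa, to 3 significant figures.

Mass conservation (A₁v₁ = A₂v₂) gives v₂ = 2.11 × 52.0/3.84 = 28.6 m/s.
With no height change, Bernoulli's equation is P₁ + ½ρv₁² = P₂ + ½ρv₂².
P₁ − P₂ = ½·1000·(28.6² − 2.11²) = ½·1000·814 = 407000 Pa.

407 kPa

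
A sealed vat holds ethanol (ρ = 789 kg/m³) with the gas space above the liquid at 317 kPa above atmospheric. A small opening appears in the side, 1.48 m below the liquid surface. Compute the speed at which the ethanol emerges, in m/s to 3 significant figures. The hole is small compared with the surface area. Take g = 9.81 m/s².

v ≈ 28.9 m/s

Take point 1 at the surface (v₁ ≈ 0) and point 2 at the hole (at atmospheric pressure). Bernoulli: P₁ + ρg h = P_atm + ½ρv₂².
With P₁ − P_atm = 317000 Pa, v₂ = √(2gh + 2ΔP/ρ) = √(2·9.81·1.48 + 2·317000/789) = 28.9 m/s.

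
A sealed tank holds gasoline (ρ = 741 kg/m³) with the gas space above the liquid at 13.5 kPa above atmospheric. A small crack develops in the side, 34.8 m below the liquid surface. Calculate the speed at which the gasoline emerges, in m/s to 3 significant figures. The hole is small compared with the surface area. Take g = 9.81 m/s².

Take point 1 at the surface (v₁ ≈ 0) and point 2 at the hole (at atmospheric pressure). Bernoulli: P₁ + ρg h = P_atm + ½ρv₂².
With P₁ − P_atm = 13500 Pa, v₂ = √(2gh + 2ΔP/ρ) = √(2·9.81·34.8 + 2·13500/741) = 26.8 m/s.

26.8 m/s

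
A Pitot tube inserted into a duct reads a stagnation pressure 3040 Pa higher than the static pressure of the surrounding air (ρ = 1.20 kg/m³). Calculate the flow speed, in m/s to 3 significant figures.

71.2 m/s

The dynamic pressure equals the rise in static pressure at the stagnation point: ΔP = ½ρv².
v = √(2ΔP/ρ) = √(2·3040/1.20) = 71.2 m/s.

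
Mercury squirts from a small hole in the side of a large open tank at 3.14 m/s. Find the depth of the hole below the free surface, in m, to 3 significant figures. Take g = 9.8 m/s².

Inverting v = √(2gh) gives h = v² / 2g.
h = 3.14²/(2·9.8) = 9.86/19.60 = 0.503 m.

h = 0.503 m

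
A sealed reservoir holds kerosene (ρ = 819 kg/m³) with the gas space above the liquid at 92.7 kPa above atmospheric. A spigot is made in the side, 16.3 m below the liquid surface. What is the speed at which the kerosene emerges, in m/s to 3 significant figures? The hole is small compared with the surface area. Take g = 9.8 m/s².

v ≈ 23.4 m/s

Take point 1 at the surface (v₁ ≈ 0) and point 2 at the hole (at atmospheric pressure). Bernoulli: P₁ + ρg h = P_atm + ½ρv₂².
With P₁ − P_atm = 92700 Pa, v₂ = √(2gh + 2ΔP/ρ) = √(2·9.8·16.3 + 2·92700/819) = 23.4 m/s.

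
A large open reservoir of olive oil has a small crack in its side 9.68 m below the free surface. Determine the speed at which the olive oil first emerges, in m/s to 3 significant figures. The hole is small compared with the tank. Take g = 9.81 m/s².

v = 13.8 m/s

The surface is effectively still and both ends are open, so ½v² = gh and v = √(2·9.81·9.68) = 13.8 m/s.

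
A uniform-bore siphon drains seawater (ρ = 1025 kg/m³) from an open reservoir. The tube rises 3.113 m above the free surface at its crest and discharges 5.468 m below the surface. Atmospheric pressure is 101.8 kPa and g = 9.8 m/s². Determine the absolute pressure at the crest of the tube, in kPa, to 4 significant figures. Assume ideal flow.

P_top = 15.60 kPa

Bernoulli surface→outlet gives ½v² = g·h_out, so v = √(2·9.8·5.468) = 10.35 m/s.
Continuity keeps v the same throughout the tube; from surface to crest, P_atm + 0 = P_top + ½ρv² + ρg·h_top.
P_top = 101800 − ½·1025·10.35² − 1025·9.8·3.113 = 15600 Pa.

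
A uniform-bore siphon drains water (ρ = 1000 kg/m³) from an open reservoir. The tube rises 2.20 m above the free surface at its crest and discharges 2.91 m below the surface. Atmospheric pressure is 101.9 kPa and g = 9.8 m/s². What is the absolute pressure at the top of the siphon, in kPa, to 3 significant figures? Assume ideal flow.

51.8 kPa

From the surface to the outlet (both open to atmosphere, surface at rest): v = √(2g·h_out) = √(2·9.8·2.91) = 7.55 m/s.
Continuity keeps v the same throughout the tube; from surface to crest, P_atm + 0 = P_top + ½ρv² + ρg·h_top.
P_top = 101900 − ½·1000·7.55² − 1000·9.8·2.20 = 51800 Pa.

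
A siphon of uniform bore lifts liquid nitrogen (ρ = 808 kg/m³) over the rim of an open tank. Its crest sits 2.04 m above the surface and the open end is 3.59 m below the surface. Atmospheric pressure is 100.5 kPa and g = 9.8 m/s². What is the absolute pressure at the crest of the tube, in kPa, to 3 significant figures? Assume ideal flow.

P_top ≈ 55.9 kPa

Bernoulli surface→outlet gives ½v² = g·h_out, so v = √(2·9.8·3.59) = 8.39 m/s.
Continuity keeps v the same throughout the tube; from surface to crest, P_atm + 0 = P_top + ½ρv² + ρg·h_top.
P_top = 100500 − ½·808·8.39² − 808·9.8·2.04 = 55900 Pa.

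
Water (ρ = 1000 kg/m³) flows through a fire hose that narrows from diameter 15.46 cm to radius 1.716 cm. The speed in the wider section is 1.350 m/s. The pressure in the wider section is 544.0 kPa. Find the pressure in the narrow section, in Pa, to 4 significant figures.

By continuity, v₂ = v₁·A₁/A₂ = 1.350·(187.7/9.251) = 27.39 m/s.
The pipe is horizontal, so Bernoulli reduces to P₁ + ½ρv₁² = P₂ + ½ρv₂².
P₂ = P₁ − ½ρ(v₂² − v₁²) = 544000 − ½·1000·(27.39² − 1.350²) = 544000 − 374300 = 169700 Pa.

P₂ = 169700 Pa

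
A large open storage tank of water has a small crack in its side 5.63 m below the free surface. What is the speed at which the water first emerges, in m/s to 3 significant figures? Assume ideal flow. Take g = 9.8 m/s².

v = 10.5 m/s

With the surface at rest and both surface and jet at atmospheric pressure, Bernoulli gives ρg h = ½ρv², so v = √(2gh) = √(2·9.8·5.63) = 10.5 m/s.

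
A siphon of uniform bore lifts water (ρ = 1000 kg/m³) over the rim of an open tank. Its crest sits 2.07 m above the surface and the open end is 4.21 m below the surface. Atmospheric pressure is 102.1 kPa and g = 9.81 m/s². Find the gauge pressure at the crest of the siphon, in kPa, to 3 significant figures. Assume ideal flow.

P_gauge ≈ -61.6 kPa

Bernoulli surface→outlet gives ½v² = g·h_out, so v = √(2·9.81·4.21) = 9.09 m/s.
Continuity keeps v the same throughout the tube; from surface to crest, P_atm + 0 = P_top + ½ρv² + ρg·h_top.
P_top = 102100 − ½·1000·9.09² − 1000·9.81·2.07 = 40500 Pa. So P_gauge = P_top − P_atm = -61600 Pa.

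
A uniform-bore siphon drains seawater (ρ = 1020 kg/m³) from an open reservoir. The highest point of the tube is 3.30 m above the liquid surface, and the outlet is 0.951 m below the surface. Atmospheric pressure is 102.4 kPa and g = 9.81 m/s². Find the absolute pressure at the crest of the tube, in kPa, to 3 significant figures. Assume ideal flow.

P_top ≈ 59.9 kPa

From the surface to the outlet (both open to atmosphere, surface at rest): v = √(2g·h_out) = √(2·9.81·0.951) = 4.32 m/s.
With constant cross-section the crest speed equals v; applying Bernoulli from the surface up to the crest, P_top = P_atm − ½ρv² − ρg·h_top.
P_top = 102400 − ½·1020·4.32² − 1020·9.81·3.30 = 59900 Pa.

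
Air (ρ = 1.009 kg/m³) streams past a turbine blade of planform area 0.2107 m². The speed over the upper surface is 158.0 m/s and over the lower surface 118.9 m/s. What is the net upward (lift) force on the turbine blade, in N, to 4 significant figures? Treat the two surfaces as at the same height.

F = 1151 N

With equal heights on the two surfaces, Bernoulli gives P_lower − P_upper = ½ρ(v_upper² − v_lower²).
ΔP = ½·1.009·(158.0² − 118.9²) = 5462 Pa.
Lift = ΔP · A = 5462 × 0.2107 = 1151 N.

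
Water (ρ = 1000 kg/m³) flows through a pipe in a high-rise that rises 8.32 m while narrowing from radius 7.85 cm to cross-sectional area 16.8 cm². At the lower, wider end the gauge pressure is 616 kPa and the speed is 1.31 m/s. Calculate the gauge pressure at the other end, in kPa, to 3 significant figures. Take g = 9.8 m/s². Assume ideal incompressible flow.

P₂ ≈ 421 kPa

The volume flow rate is constant, so v₂ = (A₁/A₂)v₁ = (194/16.8)·1.31 = 15.1 m/s.
Applying Bernoulli between the two ends and solving for P₂: P₂ = P₁ + ½ρ(v₁² − v₂²) − ρgΔh.
P₂ = 616000 + ½·1000·(1.31² − 15.1²) − 1000·9.8·(+8.32) = 616000 + (-113000) − (81500) = 421000 Pa.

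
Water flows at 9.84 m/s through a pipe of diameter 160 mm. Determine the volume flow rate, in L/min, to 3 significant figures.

Q ≈ 11900 L/min

Q = A·v = 0.0201 m² × 9.84 m/s = 0.198 m³/s.
Converting: 0.198 m³/s × 60000 = 11900 L/min.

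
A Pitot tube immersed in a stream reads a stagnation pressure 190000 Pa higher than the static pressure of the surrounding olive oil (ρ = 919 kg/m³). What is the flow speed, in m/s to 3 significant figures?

The dynamic pressure equals the rise in static pressure at the stagnation point: ΔP = ½ρv².
v = √(2ΔP/ρ) = √(2·190000/919) = 20.3 m/s.

v ≈ 20.3 m/s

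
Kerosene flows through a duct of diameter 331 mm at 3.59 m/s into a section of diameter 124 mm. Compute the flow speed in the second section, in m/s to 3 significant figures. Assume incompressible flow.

The volume flow rate is constant, so v₂ = (A₁/A₂)v₁ = (860/121)·3.59 = 25.6 m/s.

v₂ ≈ 25.6 m/s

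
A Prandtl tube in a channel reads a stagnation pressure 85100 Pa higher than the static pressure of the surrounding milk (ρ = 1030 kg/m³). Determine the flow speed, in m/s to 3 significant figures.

v ≈ 12.9 m/s

At the stagnation point the flow is brought to rest, so Bernoulli gives P_stag − P_static = ½ρv².
v = √(2ΔP/ρ) = √(2·85100/1030) = 12.9 m/s.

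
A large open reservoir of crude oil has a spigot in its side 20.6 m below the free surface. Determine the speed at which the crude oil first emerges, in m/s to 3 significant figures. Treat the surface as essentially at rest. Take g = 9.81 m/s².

Torricelli's result v = √(2gh) gives v = √(2·9.81·20.6) = 20.1 m/s.

v ≈ 20.1 m/s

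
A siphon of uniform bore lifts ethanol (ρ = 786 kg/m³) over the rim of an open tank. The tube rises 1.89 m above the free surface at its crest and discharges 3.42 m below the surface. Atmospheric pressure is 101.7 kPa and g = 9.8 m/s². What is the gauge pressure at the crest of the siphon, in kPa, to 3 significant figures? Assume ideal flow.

From the surface to the outlet (both open to atmosphere, surface at rest): v = √(2g·h_out) = √(2·9.8·3.42) = 8.19 m/s.
With constant cross-section the crest speed equals v; applying Bernoulli from the surface up to the crest, P_top = P_atm − ½ρv² − ρg·h_top.
P_top = 101700 − ½·786·8.19² − 786·9.8·1.89 = 60800 Pa. So P_gauge = P_top − P_atm = -40900 Pa.

P_gauge ≈ -40.9 kPa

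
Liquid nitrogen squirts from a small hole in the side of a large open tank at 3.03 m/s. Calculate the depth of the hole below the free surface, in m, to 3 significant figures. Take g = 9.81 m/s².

For a small hole in a large open tank, ½v² = gh, giving h = v²/(2g).
h = 3.03²/(2·9.81) = 9.18/19.62 = 0.468 m.

h ≈ 0.468 m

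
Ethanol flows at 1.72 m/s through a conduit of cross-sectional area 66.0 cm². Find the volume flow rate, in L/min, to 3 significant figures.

Q ≈ 681 L/min

Q = A·v = 0.00660 m² × 1.72 m/s = 0.0114 m³/s.
Converting: 0.0114 m³/s × 60000 = 681 L/min.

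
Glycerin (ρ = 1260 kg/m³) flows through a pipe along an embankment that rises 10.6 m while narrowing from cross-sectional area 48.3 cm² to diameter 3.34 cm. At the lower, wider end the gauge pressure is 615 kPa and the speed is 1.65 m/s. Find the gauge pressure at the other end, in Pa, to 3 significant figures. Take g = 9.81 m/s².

By continuity, v₂ = v₁·A₁/A₂ = 1.65·(48.3/8.76) = 9.10 m/s.
Bernoulli: P₁ + ½ρv₁² + ρg h₁ = P₂ + ½ρv₂² + ρg h₂, so P₂ = P₁ + ½ρ(v₁² − v₂²) − ρg(h₂ − h₁).
P₂ = 615000 + ½·1260·(1.65² − 9.10²) − 1260·9.81·(+10.6) = 615000 + (-50400) − (131000) = 434000 Pa.

P₂ ≈ 434000 Pa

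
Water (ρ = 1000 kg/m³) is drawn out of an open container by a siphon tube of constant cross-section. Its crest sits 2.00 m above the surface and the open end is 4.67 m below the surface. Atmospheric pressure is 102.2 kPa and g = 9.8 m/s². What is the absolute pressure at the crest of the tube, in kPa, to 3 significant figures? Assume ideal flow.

From the surface to the outlet (both open to atmosphere, surface at rest): v = √(2g·h_out) = √(2·9.8·4.67) = 9.57 m/s.
Continuity keeps v the same throughout the tube; from surface to crest, P_atm + 0 = P_top + ½ρv² + ρg·h_top.
P_top = 102200 − ½·1000·9.57² − 1000·9.8·2.00 = 36800 Pa.

P_top ≈ 36.8 kPa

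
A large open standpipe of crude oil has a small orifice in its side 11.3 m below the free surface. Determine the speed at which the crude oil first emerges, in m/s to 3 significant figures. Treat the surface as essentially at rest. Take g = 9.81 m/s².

14.9 m/s

The surface is effectively still and both ends are open, so ½v² = gh and v = √(2·9.81·11.3) = 14.9 m/s.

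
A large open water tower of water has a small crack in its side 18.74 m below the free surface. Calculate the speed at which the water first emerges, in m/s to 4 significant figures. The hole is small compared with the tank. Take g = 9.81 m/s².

v ≈ 19.17 m/s

Bernoulli from surface to hole (P equal, v_surface ≈ 0): v = √(2gh) = √(2×9.81×18.74) = 19.17 m/s.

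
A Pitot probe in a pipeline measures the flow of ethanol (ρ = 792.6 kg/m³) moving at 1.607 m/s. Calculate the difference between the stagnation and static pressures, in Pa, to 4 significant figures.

ΔP ≈ 1023 Pa

Bernoulli between the free stream and the stagnation point: ½ρv² = P_stag − P_static.
ΔP = ½·792.6·1.607² = 1023 Pa.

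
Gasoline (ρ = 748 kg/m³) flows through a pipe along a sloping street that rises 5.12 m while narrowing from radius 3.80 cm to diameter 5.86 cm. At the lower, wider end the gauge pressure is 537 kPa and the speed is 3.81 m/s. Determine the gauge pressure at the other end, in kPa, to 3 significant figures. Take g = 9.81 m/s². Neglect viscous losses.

P₂ ≈ 489 kPa

Continuity gives A₁v₁ = A₂v₂, so v₂ = (45.4 cm²)/(27.0 cm²) × 3.81 m/s = 6.41 m/s.
Bernoulli: P₁ + ½ρv₁² + ρg h₁ = P₂ + ½ρv₂² + ρg h₂, so P₂ = P₁ + ½ρ(v₁² − v₂²) − ρg(h₂ − h₁).
P₂ = 537000 + ½·748·(3.81² − 6.41²) − 748·9.81·(+5.12) = 537000 + (-9930) − (37600) = 489000 Pa.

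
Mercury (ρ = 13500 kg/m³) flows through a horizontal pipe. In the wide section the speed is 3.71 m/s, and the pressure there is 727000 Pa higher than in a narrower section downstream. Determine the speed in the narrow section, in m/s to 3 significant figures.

Along the level pipe P + ½ρv² is conserved, hence v₂² = v₁² + 2(P₁ − P₂)/ρ.
v₂ = √(3.71² + 2·727000/13500) = √(13.8 + 108) = 11.0 m/s.

v₂ ≈ 11.0 m/s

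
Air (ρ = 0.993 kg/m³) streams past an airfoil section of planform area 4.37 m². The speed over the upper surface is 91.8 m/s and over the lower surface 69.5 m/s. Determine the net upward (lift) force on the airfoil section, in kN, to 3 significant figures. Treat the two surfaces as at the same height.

The faster flow above has the lower pressure; Bernoulli (same height) gives ΔP = ½ρ(v_up² − v_low²).
ΔP = ½·0.993·(91.8² − 69.5²) = 1790 Pa.
Lift = ΔP · A = 1790 × 4.37 = 7800 N.

F ≈ 7.80 kN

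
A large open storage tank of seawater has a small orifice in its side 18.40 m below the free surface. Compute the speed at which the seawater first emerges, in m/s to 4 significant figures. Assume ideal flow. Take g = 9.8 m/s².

v = 18.99 m/s

The surface is effectively still and both ends are open, so ½v² = gh and v = √(2·9.8·18.40) = 18.99 m/s.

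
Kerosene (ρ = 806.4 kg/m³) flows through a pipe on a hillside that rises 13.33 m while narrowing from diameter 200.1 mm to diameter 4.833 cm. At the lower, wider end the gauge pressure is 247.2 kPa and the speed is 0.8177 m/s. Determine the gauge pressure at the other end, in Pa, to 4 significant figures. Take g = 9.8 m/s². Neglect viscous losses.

P₂ ≈ 62910 Pa

Mass conservation (A₁v₁ = A₂v₂) gives v₂ = 0.8177 × 314.5/18.35 = 14.02 m/s.
Applying Bernoulli between the two ends and solving for P₂: P₂ = P₁ + ½ρ(v₁² − v₂²) − ρgΔh.
P₂ = 247200 + ½·806.4·(0.8177² − 14.02²) − 806.4·9.8·(+13.33) = 247200 + (-78950) − (105300) = 62910 Pa.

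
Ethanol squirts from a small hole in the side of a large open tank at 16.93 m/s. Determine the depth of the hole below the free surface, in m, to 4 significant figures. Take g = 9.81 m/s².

h = 14.61 m

Torricelli: v = √(2gh), so h = v²/(2g).
h = 16.93²/(2·9.81) = 286.6/19.62 = 14.61 m.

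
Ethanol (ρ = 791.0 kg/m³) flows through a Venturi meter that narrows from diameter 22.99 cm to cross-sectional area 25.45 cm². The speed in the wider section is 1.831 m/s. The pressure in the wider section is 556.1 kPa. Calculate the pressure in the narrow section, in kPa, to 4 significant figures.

The volume flow rate is constant, so v₂ = (A₁/A₂)v₁ = (415.1/25.45)·1.831 = 29.87 m/s.
With no height change, Bernoulli's equation is P₁ + ½ρv₁² = P₂ + ½ρv₂².
P₂ = P₁ − ½ρ(v₂² − v₁²) = 556100 − ½·791.0·(29.87² − 1.831²) = 556100 − 351400 = 204700 Pa.

204.7 kPa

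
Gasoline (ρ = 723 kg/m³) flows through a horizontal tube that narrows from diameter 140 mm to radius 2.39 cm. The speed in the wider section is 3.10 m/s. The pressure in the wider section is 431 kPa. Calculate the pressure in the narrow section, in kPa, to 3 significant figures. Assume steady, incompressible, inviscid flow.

The volume flow rate is constant, so v₂ = (A₁/A₂)v₁ = (154/17.9)·3.10 = 26.6 m/s.
The pipe is horizontal, so Bernoulli reduces to P₁ + ½ρv₁² = P₂ + ½ρv₂².
P₂ = P₁ − ½ρ(v₂² − v₁²) = 431000 − ½·723·(26.6² − 3.10²) = 431000 − 252000 = 179000 Pa.

P₂ ≈ 179 kPa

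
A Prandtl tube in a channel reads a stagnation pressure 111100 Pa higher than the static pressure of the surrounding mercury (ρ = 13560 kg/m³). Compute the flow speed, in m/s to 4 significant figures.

v ≈ 4.048 m/s

Bernoulli between the free stream and the stagnation point: ½ρv² = P_stag − P_static.
v = √(2ΔP/ρ) = √(2·111100/13560) = 4.048 m/s.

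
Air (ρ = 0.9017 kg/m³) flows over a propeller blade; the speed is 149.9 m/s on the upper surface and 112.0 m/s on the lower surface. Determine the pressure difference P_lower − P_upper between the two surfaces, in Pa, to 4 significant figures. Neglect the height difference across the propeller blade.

The pressure is lower where the speed is higher: ΔP = ½ρ(v_up² − v_low²).
ΔP = ½·0.9017·(149.9² − 112.0²) = 4475 Pa.

ΔP = 4475 Pa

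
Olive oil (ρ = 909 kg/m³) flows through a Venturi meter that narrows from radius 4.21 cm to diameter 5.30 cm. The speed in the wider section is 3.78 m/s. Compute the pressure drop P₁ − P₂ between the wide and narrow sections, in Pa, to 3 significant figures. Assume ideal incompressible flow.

ΔP = 34900 Pa

Mass conservation (A₁v₁ = A₂v₂) gives v₂ = 3.78 × 55.7/22.1 = 9.54 m/s.
Along the horizontal streamline, P + ½ρv² is constant.
P₁ − P₂ = ½·909·(9.54² − 3.78²) = ½·909·76.7 = 34900 Pa.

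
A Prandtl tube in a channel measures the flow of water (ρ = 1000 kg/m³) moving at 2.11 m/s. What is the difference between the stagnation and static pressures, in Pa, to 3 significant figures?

2230 Pa

The dynamic pressure equals the rise in static pressure at the stagnation point: ΔP = ½ρv².
ΔP = ½·1000·2.11² = 2230 Pa.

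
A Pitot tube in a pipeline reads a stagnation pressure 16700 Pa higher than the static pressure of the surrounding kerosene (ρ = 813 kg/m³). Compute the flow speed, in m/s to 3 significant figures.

Bernoulli between the free stream and the stagnation point: ½ρv² = P_stag − P_static.
v = √(2ΔP/ρ) = √(2·16700/813) = 6.41 m/s.

v ≈ 6.41 m/s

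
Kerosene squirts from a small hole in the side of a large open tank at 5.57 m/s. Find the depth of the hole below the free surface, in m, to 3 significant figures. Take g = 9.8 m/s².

Torricelli: v = √(2gh), so h = v²/(2g).
h = 5.57²/(2·9.8) = 31.0/19.60 = 1.58 m.

h ≈ 1.58 m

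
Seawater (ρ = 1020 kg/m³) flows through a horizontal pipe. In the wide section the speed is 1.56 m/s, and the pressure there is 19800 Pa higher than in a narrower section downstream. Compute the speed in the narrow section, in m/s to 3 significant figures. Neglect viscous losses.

v₂ ≈ 6.42 m/s

With h₁ = h₂, rearranging Bernoulli gives v₂ = √(v₁² + 2ΔP/ρ).
v₂ = √(1.56² + 2·19800/1020) = √(2.43 + 38.8) = 6.42 m/s.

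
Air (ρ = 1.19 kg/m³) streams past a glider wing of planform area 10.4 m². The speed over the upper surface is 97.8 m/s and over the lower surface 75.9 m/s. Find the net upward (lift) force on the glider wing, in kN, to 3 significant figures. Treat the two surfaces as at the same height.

F = 23.5 kN

From P + ½ρv² = const at equal height, P_low − P_up = ½ρ(v_up² − v_low²).
ΔP = ½·1.19·(97.8² − 75.9²) = 2260 Pa.
Lift = ΔP · A = 2260 × 10.4 = 23500 N.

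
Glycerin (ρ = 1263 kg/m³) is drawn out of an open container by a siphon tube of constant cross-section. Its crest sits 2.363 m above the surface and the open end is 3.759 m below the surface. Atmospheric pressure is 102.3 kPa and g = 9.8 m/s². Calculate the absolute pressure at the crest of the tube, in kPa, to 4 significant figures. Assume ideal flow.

P_top ≈ 26.53 kPa

Bernoulli surface→outlet gives ½v² = g·h_out, so v = √(2·9.8·3.759) = 8.583 m/s.
The bore is uniform, so the speed at the crest is the same v. Bernoulli surface→crest: P_atm = P_top + ½ρv² + ρg·h_top.
P_top = 102300 − ½·1263·8.583² − 1263·9.8·2.363 = 26530 Pa.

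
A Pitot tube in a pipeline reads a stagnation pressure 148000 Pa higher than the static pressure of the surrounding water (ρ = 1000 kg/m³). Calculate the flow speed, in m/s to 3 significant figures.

v ≈ 17.2 m/s

At the stagnation point the flow is brought to rest, so Bernoulli gives P_stag − P_static = ½ρv².
v = √(2ΔP/ρ) = √(2·148000/1000) = 17.2 m/s.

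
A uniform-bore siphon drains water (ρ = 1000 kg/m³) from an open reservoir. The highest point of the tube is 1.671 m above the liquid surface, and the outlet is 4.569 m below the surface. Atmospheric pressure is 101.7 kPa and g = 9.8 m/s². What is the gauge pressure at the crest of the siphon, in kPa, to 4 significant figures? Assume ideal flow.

P_gauge ≈ -61.15 kPa

The outlet speed comes from Torricelli: v = √(2g·4.569) = 9.463 m/s.
With constant cross-section the crest speed equals v; applying Bernoulli from the surface up to the crest, P_top = P_atm − ½ρv² − ρg·h_top.
P_top = 101700 − ½·1000·9.463² − 1000·9.8·1.671 = 40550 Pa. So P_gauge = P_top − P_atm = -61150 Pa.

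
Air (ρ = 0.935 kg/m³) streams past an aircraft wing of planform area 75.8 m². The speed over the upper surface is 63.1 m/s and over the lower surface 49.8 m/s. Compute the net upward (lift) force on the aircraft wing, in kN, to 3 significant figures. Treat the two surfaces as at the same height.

F ≈ 53.2 kN

From P + ½ρv² = const at equal height, P_low − P_up = ½ρ(v_up² − v_low²).
ΔP = ½·0.935·(63.1² − 49.8²) = 702 Pa.
Lift = ΔP · A = 702 × 75.8 = 53200 N.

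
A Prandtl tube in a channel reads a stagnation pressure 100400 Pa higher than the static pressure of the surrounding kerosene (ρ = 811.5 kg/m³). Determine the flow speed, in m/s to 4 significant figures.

The dynamic pressure equals the rise in static pressure at the stagnation point: ΔP = ½ρv².
v = √(2ΔP/ρ) = √(2·100400/811.5) = 15.73 m/s.

v ≈ 15.73 m/s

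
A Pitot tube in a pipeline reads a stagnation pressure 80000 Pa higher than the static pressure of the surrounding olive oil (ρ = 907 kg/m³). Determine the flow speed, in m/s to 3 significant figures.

Bernoulli between the free stream and the stagnation point: ½ρv² = P_stag − P_static.
v = √(2ΔP/ρ) = √(2·80000/907) = 13.3 m/s.

v ≈ 13.3 m/s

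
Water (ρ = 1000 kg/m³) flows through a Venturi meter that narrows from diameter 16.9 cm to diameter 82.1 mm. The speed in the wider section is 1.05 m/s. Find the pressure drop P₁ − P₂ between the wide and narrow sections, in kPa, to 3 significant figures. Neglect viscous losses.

ΔP = 9.35 kPa

By continuity, v₂ = v₁·A₁/A₂ = 1.05·(224/52.9) = 4.45 m/s.
The pipe is horizontal, so Bernoulli reduces to P₁ + ½ρv₁² = P₂ + ½ρv₂².
P₁ − P₂ = ½·1000·(4.45² − 1.05²) = ½·1000·18.7 = 9350 Pa.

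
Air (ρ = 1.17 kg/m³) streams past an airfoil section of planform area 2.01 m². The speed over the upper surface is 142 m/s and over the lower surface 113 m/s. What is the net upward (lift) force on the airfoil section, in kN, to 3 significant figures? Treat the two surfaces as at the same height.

From P + ½ρv² = const at equal height, P_low − P_up = ½ρ(v_up² − v_low²).
ΔP = ½·1.17·(142² − 113²) = 4330 Pa.
Lift = ΔP · A = 4330 × 2.01 = 8700 N.

8.70 kN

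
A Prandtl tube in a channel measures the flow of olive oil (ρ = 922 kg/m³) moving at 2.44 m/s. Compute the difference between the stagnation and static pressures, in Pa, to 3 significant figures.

The dynamic pressure equals the rise in static pressure at the stagnation point: ΔP = ½ρv².
ΔP = ½·922·2.44² = 2740 Pa.

2740 Pa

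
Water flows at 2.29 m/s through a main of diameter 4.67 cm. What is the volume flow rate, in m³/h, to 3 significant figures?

14.1 m³/h

Q = A·v = 0.00171 m² × 2.29 m/s = 0.00392 m³/s.
Converting: 0.00392 m³/s × 3600 = 14.1 m³/h.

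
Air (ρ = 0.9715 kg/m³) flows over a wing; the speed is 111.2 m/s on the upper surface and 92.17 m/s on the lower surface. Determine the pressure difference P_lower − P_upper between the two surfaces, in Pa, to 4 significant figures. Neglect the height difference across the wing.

The pressure is lower where the speed is higher: ΔP = ½ρ(v_up² − v_low²).
ΔP = ½·0.9715·(111.2² − 92.17²) = 1880 Pa.

ΔP ≈ 1880 Pa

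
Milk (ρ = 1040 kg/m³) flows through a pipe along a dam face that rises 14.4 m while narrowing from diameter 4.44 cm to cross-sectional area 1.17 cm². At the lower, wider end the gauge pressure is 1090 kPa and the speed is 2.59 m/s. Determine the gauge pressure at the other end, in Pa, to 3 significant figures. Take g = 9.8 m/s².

By continuity, v₂ = v₁·A₁/A₂ = 2.59·(15.5/1.17) = 34.3 m/s.
Bernoulli: P₁ + ½ρv₁² + ρg h₁ = P₂ + ½ρv₂² + ρg h₂, so P₂ = P₁ + ½ρ(v₁² − v₂²) − ρg(h₂ − h₁).
P₂ = 1090000 + ½·1040·(2.59² − 34.3²) − 1040·9.8·(+14.4) = 1090000 + (-607000) − (147000) = 336000 Pa.

P₂ = 336000 Pa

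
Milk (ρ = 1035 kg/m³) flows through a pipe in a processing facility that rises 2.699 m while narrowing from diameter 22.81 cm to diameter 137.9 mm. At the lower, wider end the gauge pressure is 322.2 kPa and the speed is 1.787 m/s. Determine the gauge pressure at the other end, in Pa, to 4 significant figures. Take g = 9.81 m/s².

P₂ = 284100 Pa

By continuity, v₂ = v₁·A₁/A₂ = 1.787·(408.6/149.4) = 4.889 m/s.
Energy conservation along the streamline gives P₂ = P₁ − ½ρ(v₂² − v₁²) − ρg(h₂ − h₁).
P₂ = 322200 + ½·1035·(1.787² − 4.889²) − 1035·9.81·(+2.699) = 322200 + (-10720) − (27400) = 284100 Pa.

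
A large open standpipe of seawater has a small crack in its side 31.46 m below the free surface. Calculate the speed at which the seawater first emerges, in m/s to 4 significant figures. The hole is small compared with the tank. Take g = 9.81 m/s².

24.84 m/s

Torricelli's result v = √(2gh) gives v = √(2·9.81·31.46) = 24.84 m/s.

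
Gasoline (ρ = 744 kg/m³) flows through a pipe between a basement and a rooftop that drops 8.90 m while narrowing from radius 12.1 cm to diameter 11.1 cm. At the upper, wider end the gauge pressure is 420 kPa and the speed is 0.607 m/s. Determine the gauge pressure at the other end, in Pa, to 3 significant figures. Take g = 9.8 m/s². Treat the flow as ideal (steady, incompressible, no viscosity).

P₂ = 482000 Pa

Mass conservation (A₁v₁ = A₂v₂) gives v₂ = 0.607 × 460/96.8 = 2.89 m/s.
Bernoulli: P₁ + ½ρv₁² + ρg h₁ = P₂ + ½ρv₂² + ρg h₂, so P₂ = P₁ + ½ρ(v₁² − v₂²) − ρg(h₂ − h₁).
P₂ = 420000 + ½·744·(0.607² − 2.89²) − 744·9.8·(−8.90) = 420000 + (-2960) − (-64900) = 482000 Pa.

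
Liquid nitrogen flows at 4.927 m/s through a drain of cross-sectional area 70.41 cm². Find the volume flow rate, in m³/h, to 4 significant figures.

Q ≈ 124.9 m³/h

Q = A·v = 0.007041 m² × 4.927 m/s = 0.03469 m³/s.
Converting: 0.03469 m³/s × 3600 = 124.9 m³/h.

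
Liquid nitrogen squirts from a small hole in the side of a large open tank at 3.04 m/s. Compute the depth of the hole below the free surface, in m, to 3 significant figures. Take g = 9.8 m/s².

Torricelli: v = √(2gh), so h = v²/(2g).
h = 3.04²/(2·9.8) = 9.24/19.60 = 0.472 m.

h = 0.472 m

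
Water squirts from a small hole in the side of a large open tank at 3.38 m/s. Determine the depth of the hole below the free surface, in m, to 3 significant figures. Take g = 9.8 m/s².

Inverting v = √(2gh) gives h = v² / 2g.
h = 3.38²/(2·9.8) = 11.4/19.60 = 0.583 m.

h ≈ 0.583 m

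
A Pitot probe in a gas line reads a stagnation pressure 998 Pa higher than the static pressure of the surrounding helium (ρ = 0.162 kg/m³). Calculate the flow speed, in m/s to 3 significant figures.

Bernoulli between the free stream and the stagnation point: ½ρv² = P_stag − P_static.
v = √(2ΔP/ρ) = √(2·998/0.162) = 111 m/s.

v ≈ 111 m/s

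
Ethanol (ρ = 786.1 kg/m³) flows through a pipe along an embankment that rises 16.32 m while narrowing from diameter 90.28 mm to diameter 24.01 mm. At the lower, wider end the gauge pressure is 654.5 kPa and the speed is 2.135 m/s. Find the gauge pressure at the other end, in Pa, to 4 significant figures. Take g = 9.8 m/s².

Continuity gives A₁v₁ = A₂v₂, so v₂ = (64.01 cm²)/(4.528 cm²) × 2.135 m/s = 30.19 m/s.
Applying Bernoulli between the two ends and solving for P₂: P₂ = P₁ + ½ρ(v₁² − v₂²) − ρgΔh.
P₂ = 654500 + ½·786.1·(2.135² − 30.19²) − 786.1·9.8·(+16.32) = 654500 + (-356300) − (125700) = 172400 Pa.

P₂ ≈ 172400 Pa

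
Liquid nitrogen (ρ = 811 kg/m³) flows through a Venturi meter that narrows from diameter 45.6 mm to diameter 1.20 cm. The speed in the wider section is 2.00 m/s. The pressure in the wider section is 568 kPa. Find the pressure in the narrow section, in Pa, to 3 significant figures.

P₂ ≈ 231000 Pa

By continuity, v₂ = v₁·A₁/A₂ = 2.00·(16.3/1.13) = 28.9 m/s.
With no height change, Bernoulli's equation is P₁ + ½ρv₁² = P₂ + ½ρv₂².
P₂ = P₁ − ½ρ(v₂² − v₁²) = 568000 − ½·811·(28.9² − 2.00²) = 568000 − 337000 = 231000 Pa.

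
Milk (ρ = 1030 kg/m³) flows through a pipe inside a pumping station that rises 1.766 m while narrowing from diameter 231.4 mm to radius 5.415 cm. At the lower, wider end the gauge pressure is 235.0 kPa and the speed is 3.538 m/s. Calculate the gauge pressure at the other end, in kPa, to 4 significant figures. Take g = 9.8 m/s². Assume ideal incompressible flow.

Mass conservation (A₁v₁ = A₂v₂) gives v₂ = 3.538 × 420.5/92.12 = 16.15 m/s.
Applying Bernoulli between the two ends and solving for P₂: P₂ = P₁ + ½ρ(v₁² − v₂²) − ρgΔh.
P₂ = 235000 + ½·1030·(3.538² − 16.15²) − 1030·9.8·(+1.766) = 235000 + (-127900) − (17830) = 89260 Pa.

P₂ ≈ 89.26 kPa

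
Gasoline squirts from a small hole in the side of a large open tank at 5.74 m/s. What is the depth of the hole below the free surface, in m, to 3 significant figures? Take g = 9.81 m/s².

Inverting v = √(2gh) gives h = v² / 2g.
h = 5.74²/(2·9.81) = 32.9/19.62 = 1.68 m.

h ≈ 1.68 m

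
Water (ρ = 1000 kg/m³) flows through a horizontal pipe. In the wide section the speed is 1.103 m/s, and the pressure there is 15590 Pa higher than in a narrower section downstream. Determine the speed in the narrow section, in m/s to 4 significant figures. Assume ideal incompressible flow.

5.692 m/s

Horizontal Bernoulli: P₁ + ½ρv₁² = P₂ + ½ρv₂², so v₂² = v₁² + 2(P₁ − P₂)/ρ.
v₂ = √(1.103² + 2·15590/1000) = √(1.217 + 31.18) = 5.692 m/s.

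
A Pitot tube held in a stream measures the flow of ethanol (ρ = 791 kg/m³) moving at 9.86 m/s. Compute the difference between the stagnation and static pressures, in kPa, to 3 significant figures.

The dynamic pressure equals the rise in static pressure at the stagnation point: ΔP = ½ρv².
ΔP = ½·791·9.86² = 38500 Pa.

ΔP ≈ 38.5 kPa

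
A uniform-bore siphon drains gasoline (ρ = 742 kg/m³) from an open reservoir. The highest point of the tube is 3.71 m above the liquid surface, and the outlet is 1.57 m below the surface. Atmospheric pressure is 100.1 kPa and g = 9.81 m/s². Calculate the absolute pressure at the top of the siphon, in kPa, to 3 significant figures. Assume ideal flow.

P_top ≈ 61.7 kPa

From the surface to the outlet (both open to atmosphere, surface at rest): v = √(2g·h_out) = √(2·9.81·1.57) = 5.55 m/s.
Continuity keeps v the same throughout the tube; from surface to crest, P_atm + 0 = P_top + ½ρv² + ρg·h_top.
P_top = 100100 − ½·742·5.55² − 742·9.81·3.71 = 61700 Pa.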